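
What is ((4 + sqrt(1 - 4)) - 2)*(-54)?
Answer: -108 - 54*I*sqrt(3) ≈ -108.0 - 93.531*I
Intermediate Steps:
((4 + sqrt(1 - 4)) - 2)*(-54) = ((4 + sqrt(-3)) - 2)*(-54) = ((4 + I*sqrt(3)) - 2)*(-54) = (2 + I*sqrt(3))*(-54) = -108 - 54*I*sqrt(3)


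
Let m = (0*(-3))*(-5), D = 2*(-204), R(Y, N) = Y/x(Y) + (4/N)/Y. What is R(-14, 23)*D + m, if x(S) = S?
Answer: -64872/161 ≈ -402.93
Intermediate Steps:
R(Y, N) = 1 + 4/(N*Y) (R(Y, N) = Y/Y + (4/N)/Y = 1 + 4/(N*Y))
D = -408
m = 0 (m = 0*(-5) = 0)
R(-14, 23)*D + m = (1 + 4/(23*(-14)))*(-408) + 0 = (1 + 4*(1/23)*(-1/14))*(-408) + 0 = (1 - 2/161)*(-408) + 0 = (159/161)*(-408) + 0 = -64872/161 + 0 = -64872/161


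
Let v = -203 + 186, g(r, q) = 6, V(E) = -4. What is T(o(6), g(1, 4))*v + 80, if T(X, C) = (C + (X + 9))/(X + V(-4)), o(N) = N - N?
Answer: 575/4 ≈ 143.75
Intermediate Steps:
o(N) = 0
T(X, C) = (9 + C + X)/(-4 + X) (T(X, C) = (C + (X + 9))/(X - 4) = (C + (9 + X))/(-4 + X) = (9 + C + X)/(-4 + X))
v = -17
T(o(6), g(1, 4))*v + 80 = ((9 + 6 + 0)/(-4 + 0))*(-17) + 80 = (15/(-4))*(-17) + 80 = -¼*15*(-17) + 80 = -15/4*(-17) + 80 = 255/4 + 80 = 575/4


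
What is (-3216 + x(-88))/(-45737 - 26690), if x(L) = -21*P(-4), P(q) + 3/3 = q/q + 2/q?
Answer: 6411/144854 ≈ 0.044258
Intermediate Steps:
P(q) = 2/q (P(q) = -1 + (q/q + 2/q) = -1 + (1 + 2/q) = 2/q)
x(L) = 21/2 (x(L) = -42/(-4) = -42*(-1)/4 = -21*(-½) = 21/2)
(-3216 + x(-88))/(-45737 - 26690) = (-3216 + 21/2)/(-45737 - 26690) = -6411/2/(-72427) = -6411/2*(-1/72427) = 6411/144854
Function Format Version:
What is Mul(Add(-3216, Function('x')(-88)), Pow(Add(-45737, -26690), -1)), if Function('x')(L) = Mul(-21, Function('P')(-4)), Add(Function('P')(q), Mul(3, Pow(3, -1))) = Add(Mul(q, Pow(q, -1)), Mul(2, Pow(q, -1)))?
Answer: Rational(6411, 144854) ≈ 0.044258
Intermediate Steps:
Function('P')(q) = Mul(2, Pow(q, -1)) (Function('P')(q) = Add(-1, Add(Mul(q, Pow(q, -1)), Mul(2, Pow(q, -1)))) = Add(-1, Add(1, Mul(2, Pow(q, -1)))) = Mul(2, Pow(q, -1)))
Function('x')(L) = Rational(21, 2) (Function('x')(L) = Mul(-21, Mul(2, Pow(-4, -1))) = Mul(-21, Mul(2, Rational(-1, 4))) = Mul(-21, Rational(-1, 2)) = Rational(21, 2))
Mul(Add(-3216, Function('x')(-88)), Pow(Add(-45737, -26690), -1)) = Mul(Add(-3216, Rational(21, 2)), Pow(Add(-45737, -26690), -1)) = Mul(Rational(-6411, 2), Pow(-72427, -1)) = Mul(Rational(-6411, 2), Rational(-1, 72427)) = Rational(6411, 144854)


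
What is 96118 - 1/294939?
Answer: 28348946801/294939 ≈ 96118.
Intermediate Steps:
96118 - 1/294939 = 28348946801/294939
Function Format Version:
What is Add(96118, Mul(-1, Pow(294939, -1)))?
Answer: Rational(28348946801, 294939) ≈ 96118.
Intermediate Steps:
Add(96118, Mul(-1, Pow(294939, -1))) = Add(96118, Mul(-1, Rational(1, 294939))) = Add(96118, Rational(-1, 294939)) = Rational(28348946801, 294939)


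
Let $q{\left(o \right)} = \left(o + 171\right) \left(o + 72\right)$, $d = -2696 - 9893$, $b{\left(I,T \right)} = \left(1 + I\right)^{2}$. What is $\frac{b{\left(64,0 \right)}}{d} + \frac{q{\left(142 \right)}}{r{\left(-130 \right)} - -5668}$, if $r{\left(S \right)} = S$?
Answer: $\frac{409919174}{34858941} \approx 11.759$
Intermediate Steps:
$d = -12589$ ($d = -2696 - 9893 = -12589$)
$q{\left(o \right)} = \left(72 + o\right) \left(171 + o\right)$ ($q{\left(o \right)} = \left(171 + o\right) \left(72 + o\right) = \left(72 + o\right) \left(171 + o\right)$)
$\frac{b{\left(64,0 \right)}}{d} + \frac{q{\left(142 \right)}}{r{\left(-130 \right)} - -5668} = \frac{\left(1 + 64\right)^{2}}{-12589} + \frac{12312 + 142^{2} + 243 \cdot 142}{-130 - -5668} = 65^{2} \left(- \frac{1}{12589}\right) + \frac{12312 + 20164 + 34506}{-130 + 5668} = 4225 \left(- \frac{1}{12589}\right) + \frac{66982}{5538} = - \frac{4225}{12589} + 66982 \cdot \frac{1}{5538} = - \frac{4225}{12589} + \frac{33491}{2769} = \frac{409919174}{34858941}$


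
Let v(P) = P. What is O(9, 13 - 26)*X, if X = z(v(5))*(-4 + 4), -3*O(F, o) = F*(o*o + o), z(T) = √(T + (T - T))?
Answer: 0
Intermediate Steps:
z(T) = √T (z(T) = √(T + 0) = √T)
O(F, o) = -F*(o + o²)/3 (O(F, o) = -F*(o*o + o)/3 = -F*(o² + o)/3 = -F*(o + o²)/3)
X = 0 (X = √5*(-4 + 4) = √5*0 = 0)
O(9, 13 - 26)*X = -⅓*9*(13 - 26)*(1 + (13 - 26))*0 = -⅓*9*(-13)*(1 - 13)*0 = -⅓*9*(-13)*(-12)*0 = -468*0 = 0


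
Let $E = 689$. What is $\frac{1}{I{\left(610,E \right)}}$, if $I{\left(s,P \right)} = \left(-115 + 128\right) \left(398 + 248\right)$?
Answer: $\frac{1}{8398} \approx 0.00011908$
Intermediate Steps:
$I{\left(s,P \right)} = 8398$ ($I{\left(s,P \right)} = 13 \cdot 646 = 8398$)
$\frac{1}{I{\left(610,E \right)}} = \frac{1}{8398}$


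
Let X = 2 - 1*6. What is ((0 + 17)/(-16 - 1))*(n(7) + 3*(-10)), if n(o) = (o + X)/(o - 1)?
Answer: 59/2 ≈ 29.500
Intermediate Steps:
X = -4 (X = 2 - 6 = -4)
n(o) = (-4 + o)/(-1 + o) (n(o) = (o - 4)/(o - 1) = (-4 + o)/(-1 + o))
((0 + 17)/(-16 - 1))*(n(7) + 3*(-10)) = ((0 + 17)/(-16 - 1))*((-4 + 7)/(-1 + 7) + 3*(-10)) = (17/(-17))*(3/6 - 30) = (17*(-1/17))*((⅙)*3 - 30) = -(½ - 30) = -1*(-59/2) = 59/2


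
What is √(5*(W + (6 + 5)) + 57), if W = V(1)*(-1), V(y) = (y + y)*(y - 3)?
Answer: 2*√33 ≈ 11.489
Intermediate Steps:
V(y) = 2*y*(-3 + y) (V(y) = (2*y)*(-3 + y) = 2*y*(-3 + y))
W = 4 (W = (2*1*(-3 + 1))*(-1) = (2*1*(-2))*(-1) = -4*(-1) = 4)
√(5*(W + (6 + 5)) + 57) = √(5*(4 + (6 + 5)) + 57) = √(5*(4 + 11) + 57) = √(5*15 + 57) = √(75 + 57) = √132 = 2*√33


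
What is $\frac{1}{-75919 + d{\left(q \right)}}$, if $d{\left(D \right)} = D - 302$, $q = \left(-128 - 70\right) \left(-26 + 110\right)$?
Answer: $- \frac{1}{92853} \approx -1.077 \cdot 10^{-5}$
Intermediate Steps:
$q = -16632$ ($q = \left(-198\right) 84 = -16632$)
$d{\left(D \right)} = -302 + D$
$\frac{1}{-75919 + d{\left(q \right)}} = \frac{1}{-75919 - 16934} = \frac{1}{-92853} = - \frac{1}{92853}$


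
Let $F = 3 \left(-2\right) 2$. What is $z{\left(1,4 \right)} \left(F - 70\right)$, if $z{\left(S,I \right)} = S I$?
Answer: $-328$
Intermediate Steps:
$z{\left(S,I \right)} = I S$
$F = -12$ ($F = \left(-6\right) 2 = -12$)
$z{\left(1,4 \right)} \left(F - 70\right) = 4 \cdot 1 \left(-12 - 70\right) = 4 \left(-82\right) = -328$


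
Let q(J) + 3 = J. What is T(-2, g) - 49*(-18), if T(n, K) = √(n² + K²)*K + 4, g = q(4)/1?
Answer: 886 + √5 ≈ 888.24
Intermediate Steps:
q(J) = -3 + J
g = 1 (g = (-3 + 4)/1 = 1*1 = 1)
T(n, K) = 4 + K*√(K² + n²) (T(n, K) = √(K² + n²)*K + 4 = K*√(K² + n²) + 4 = 4 + K*√(K² + n²))
T(-2, g) - 49*(-18) = (4 + 1*√(1² + (-2)²)) - 49*(-18) = (4 + 1*√(1 + 4)) + 882 = (4 + 1*√5) + 882 = (4 + √5) + 882 = 886 + √5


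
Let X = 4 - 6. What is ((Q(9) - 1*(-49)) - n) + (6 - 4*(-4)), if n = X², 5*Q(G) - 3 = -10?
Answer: 328/5 ≈ 65.600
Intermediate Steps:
Q(G) = -7/5 (Q(G) = ⅗ + (⅕)*(-10) = ⅗ - 2 = -7/5)
X = -2
n = 4 (n = (-2)² = 4)
((Q(9) - 1*(-49)) - n) + (6 - 4*(-4)) = ((-7/5 - 1*(-49)) - 1*4) + (6 - 4*(-4)) = ((-7/5 + 49) - 4) + (6 + 16) = (238/5 - 4) + 22 = 218/5 + 22 = 328/5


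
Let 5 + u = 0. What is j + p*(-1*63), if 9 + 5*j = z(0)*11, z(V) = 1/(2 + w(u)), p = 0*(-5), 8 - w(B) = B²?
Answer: -146/75 ≈ -1.9467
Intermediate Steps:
u = -5 (u = -5 + 0 = -5)
w(B) = 8 - B²
p = 0
z(V) = -1/15 (z(V) = 1/(2 + (8 - 1*(-5)²)) = 1/(2 + (8 - 1*25)) = 1/(2 + (8 - 25)) = 1/(2 - 17) = 1/(-15) = -1/15)
j = -146/75 (j = -9/5 + (-1/15*11)/5 = -9/5 + (⅕)*(-11/15) = -9/5 - 11/75 = -146/75 ≈ -1.9467)
j + p*(-1*63) = -146/75 + 0*(-1*63) = -146/75 + 0*(-63) = -146/75 + 0 = -146/75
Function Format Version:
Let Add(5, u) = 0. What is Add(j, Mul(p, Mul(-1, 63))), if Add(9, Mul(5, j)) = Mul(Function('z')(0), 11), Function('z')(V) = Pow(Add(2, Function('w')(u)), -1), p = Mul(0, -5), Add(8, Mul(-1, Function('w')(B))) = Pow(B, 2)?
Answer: Rational(-146, 75) ≈ -1.9467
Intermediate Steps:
u = -5 (u = Add(-5, 0) = -5)
Function('w')(B) = Add(8, Mul(-1, Pow(B, 2)))
p = 0
Function('z')(V) = Rational(-1, 15) (Function('z')(V) = Pow(Add(2, Add(8, Mul(-1, Pow(-5, 2)))), -1) = Pow(Add(2, Add(8, Mul(-1, 25))), -1) = Pow(Add(2, Add(8, -25)), -1) = Pow(Add(2, -17), -1) = Pow(-15, -1) = Rational(-1, 15))
j = Rational(-146, 75) (j = Add(Rational(-9, 5), Mul(Rational(1, 5), Mul(Rational(-1, 15), 11))) = Add(Rational(-9, 5), Mul(Rational(1, 5), Rational(-11, 15))) = Add(Rational(-9, 5), Rational(-11, 75)) = Rational(-146, 75) ≈ -1.9467)
Add(j, Mul(p, Mul(-1, 63))) = Add(Rational(-146, 75), Mul(0, Mul(-1, 63))) = Add(Rational(-146, 75), Mul(0, -63)) = Add(Rational(-146, 75), 0) = Rational(-146, 75)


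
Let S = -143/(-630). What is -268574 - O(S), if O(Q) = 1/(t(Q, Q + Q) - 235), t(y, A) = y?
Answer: -39723973988/147907 ≈ -2.6857e+5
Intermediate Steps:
S = 143/630 (S = -143*(-1/630) = 143/630 ≈ 0.22698)
O(Q) = 1/(-235 + Q) (O(Q) = 1/(Q - 235) = 1/(-235 + Q))
-268574 - O(S) = -268574 - 1/(-235 + 143/630) = -268574 - 1/(-147907/630) = -268574 - 1*(-630/147907) = -268574 + 630/147907 = -39723973988/147907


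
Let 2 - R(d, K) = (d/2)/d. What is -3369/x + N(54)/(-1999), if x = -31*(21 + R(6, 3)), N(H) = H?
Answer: 4464644/929535 ≈ 4.8031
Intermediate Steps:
R(d, K) = 3/2 (R(d, K) = 2 - d/2/d = 2 - 1*½ = 2 - ½ = 3/2)
x = -1395/2 (x = -31*(21 + 3/2) = -31*45/2 = -1395/2 ≈ -697.50)
-3369/x + N(54)/(-1999) = -3369/(-1395/2) + 54/(-1999) = -3369*(-2/1395) + 54*(-1/1999) = 2246/465 - 54/1999 = 4464644/929535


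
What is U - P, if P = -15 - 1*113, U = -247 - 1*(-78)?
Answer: -41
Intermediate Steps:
U = -169 (U = -247 + 78 = -169)
P = -128 (P = -15 - 113 = -128)
U - P = -169 - 1*(-128) = -169 + 128 = -41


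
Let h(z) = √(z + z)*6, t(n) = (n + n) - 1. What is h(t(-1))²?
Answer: -216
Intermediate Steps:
t(n) = -1 + 2*n (t(n) = 2*n - 1 = -1 + 2*n)
h(z) = 6*√2*√z (h(z) = √(2*z)*6 = (√2*√z)*6 = 6*√2*√z)
h(t(-1))² = (6*√2*√(-1 + 2*(-1)))² = (6*√2*√(-1 - 2))² = (6*√2*√(-3))² = (6*√2*(I*√3))² = (6*I*√6)² = -216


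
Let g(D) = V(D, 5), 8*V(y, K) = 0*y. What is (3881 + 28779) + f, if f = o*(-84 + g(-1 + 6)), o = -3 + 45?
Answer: 29132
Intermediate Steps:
V(y, K) = 0 (V(y, K) = (0*y)/8 = (1/8)*0 = 0)
g(D) = 0
o = 42
f = -3528 (f = 42*(-84 + 0) = 42*(-84) = -3528)
(3881 + 28779) + f = (3881 + 28779) - 3528 = 32660 - 3528 = 29132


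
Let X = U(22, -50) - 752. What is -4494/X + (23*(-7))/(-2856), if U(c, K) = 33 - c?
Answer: 616865/100776 ≈ 6.1211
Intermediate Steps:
X = -741 (X = (33 - 1*22) - 752 = (33 - 22) - 752 = 11 - 752 = -741)
-4494/X + (23*(-7))/(-2856) = -4494/(-741) + (23*(-7))/(-2856) = -4494*(-1/741) - 161*(-1/2856) = 1498/247 + 23/408 = 616865/100776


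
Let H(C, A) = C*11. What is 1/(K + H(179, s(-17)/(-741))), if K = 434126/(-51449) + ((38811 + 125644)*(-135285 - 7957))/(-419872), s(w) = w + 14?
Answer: 10800997264/627164550010075 ≈ 1.7222e-5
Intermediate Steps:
s(w) = 14 + w
K = 605897386397259/10800997264 (K = 434126*(-1/51449) + (164455*(-143242))*(-1/419872) = -434126/51449 - 23556863110*(-1/419872) = -434126/51449 + 11778431555/209936 = 605897386397259/10800997264 ≈ 56096.)
H(C, A) = 11*C
1/(K + H(179, s(-17)/(-741))) = 1/(605897386397259/10800997264 + 11*179) = 1/(605897386397259/10800997264 + 1969) = 1/(627164550010075/10800997264) = 10800997264/627164550010075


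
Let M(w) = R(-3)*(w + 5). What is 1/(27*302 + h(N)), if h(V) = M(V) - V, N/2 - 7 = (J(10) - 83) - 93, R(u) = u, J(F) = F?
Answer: 1/9411 ≈ 0.00010626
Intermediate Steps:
M(w) = -15 - 3*w (M(w) = -3*(w + 5) = -3*(5 + w) = -15 - 3*w)
N = -318 (N = 14 + 2*((10 - 83) - 93) = 14 + 2*(-73 - 93) = 14 + 2*(-166) = 14 - 332 = -318)
h(V) = -15 - 4*V (h(V) = (-15 - 3*V) - V = -15 - 4*V)
1/(27*302 + h(N)) = 1/(27*302 + (-15 - 4*(-318))) = 1/(8154 + (-15 + 1272)) = 1/(8154 + 1257) = 1/9411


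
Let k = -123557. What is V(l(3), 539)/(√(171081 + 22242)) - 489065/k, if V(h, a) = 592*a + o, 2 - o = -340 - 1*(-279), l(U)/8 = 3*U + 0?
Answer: 489065/123557 + 319151*√193323/193323 ≈ 729.82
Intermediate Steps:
l(U) = 24*U (l(U) = 8*(3*U + 0) = 8*(3*U) = 24*U)
o = 63 (o = 2 - (-340 - 1*(-279)) = 2 - (-340 + 279) = 2 - 1*(-61) = 2 + 61 = 63)
V(h, a) = 63 + 592*a (V(h, a) = 592*a + 63 = 63 + 592*a)
V(l(3), 539)/(√(171081 + 22242)) - 489065/k = (63 + 592*539)/(√(171081 + 22242)) - 489065/(-123557) = (63 + 319088)/(√193323) - 489065*(-1/123557) = 319151*(√193323/193323) + 489065/123557 = 319151*√193323/193323 + 489065/123557 = 489065/123557 + 319151*√193323/193323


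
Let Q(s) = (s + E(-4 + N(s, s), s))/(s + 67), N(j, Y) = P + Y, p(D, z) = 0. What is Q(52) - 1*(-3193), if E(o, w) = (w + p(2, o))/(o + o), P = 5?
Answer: 20141033/6307 ≈ 3193.4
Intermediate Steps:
N(j, Y) = 5 + Y
E(o, w) = w/(2*o) (E(o, w) = (w + 0)/(o + o) = w/((2*o)) = w*(1/(2*o)) = w/(2*o))
Q(s) = (s + s/(2*(1 + s)))/(67 + s) (Q(s) = (s + s/(2*(-4 + (5 + s))))/(s + 67) = (s + s/(2*(1 + s)))/(67 + s))
Q(52) - 1*(-3193) = (½)*52*(3 + 2*52)/((1 + 52)*(67 + 52)) - 1*(-3193) = (½)*52*(3 + 104)/(53*119) + 3193 = (½)*52*(1/53)*(1/119)*107 + 3193 = 2782/6307 + 3193 = 20141033/6307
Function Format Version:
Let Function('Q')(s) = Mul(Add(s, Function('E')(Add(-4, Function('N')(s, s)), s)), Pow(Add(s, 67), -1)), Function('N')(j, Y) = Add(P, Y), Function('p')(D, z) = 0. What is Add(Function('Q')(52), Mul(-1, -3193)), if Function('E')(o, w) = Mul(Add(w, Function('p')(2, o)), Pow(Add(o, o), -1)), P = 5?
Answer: Rational(20141033, 6307) ≈ 3193.4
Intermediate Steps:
Function('N')(j, Y) = Add(5, Y)
Function('E')(o, w) = Mul(Rational(1, 2), w, Pow(o, -1)) (Function('E')(o, w) = Mul(Add(w, 0), Pow(Add(o, o), -1)) = Mul(w, Pow(Mul(2, o), -1)) = Mul(w, Mul(Rational(1, 2), Pow(o, -1))) = Mul(Rational(1, 2), w, Pow(o, -1)))
Function('Q')(s) = Mul(Pow(Add(67, s), -1), Add(s, Mul(Rational(1, 2), s, Pow(Add(1, s), -1)))) (Function('Q')(s) = Mul(Add(s, Mul(Rational(1, 2), s, Pow(Add(-4, Add(5, s)), -1))), Pow(Add(s, 67), -1)) = Mul(Add(s, Mul(Rational(1, 2), s, Pow(Add(1, s), -1))), Pow(Add(67, s), -1)) = Mul(Pow(Add(67, s), -1), Add(s, Mul(Rational(1, 2), s, Pow(Add(1, s), -1)))))
Add(Function('Q')(52), Mul(-1, -3193)) = Add(Mul(Rational(1, 2), 52, Pow(Add(1, 52), -1), Pow(Add(67, 52), -1), Add(3, Mul(2, 52))), Mul(-1, -3193)) = Add(Mul(Rational(1, 2), 52, Pow(53, -1), Pow(119, -1), Add(3, 104)), 3193) = Add(Mul(Rational(1, 2), 52, Rational(1, 53), Rational(1, 119), 107), 3193) = Add(Rational(2782, 6307), 3193) = Rational(20141033, 6307)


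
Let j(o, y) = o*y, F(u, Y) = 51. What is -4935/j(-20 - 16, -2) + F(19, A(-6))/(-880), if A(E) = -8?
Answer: -181103/2640 ≈ -68.600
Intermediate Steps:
-4935/j(-20 - 16, -2) + F(19, A(-6))/(-880) = -4935*(-1/(2*(-20 - 16))) + 51/(-880) = -4935/((-36*(-2))) + 51*(-1/880) = -4935/72 - 51/880 = -4935*1/72 - 51/880 = -1645/24 - 51/880 = -181103/2640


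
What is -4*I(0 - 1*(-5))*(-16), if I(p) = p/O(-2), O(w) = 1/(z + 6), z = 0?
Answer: 1920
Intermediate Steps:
O(w) = ⅙ (O(w) = 1/(0 + 6) = 1/6 = ⅙)
I(p) = 6*p (I(p) = p/(⅙) = p*6 = 6*p)
-4*I(0 - 1*(-5))*(-16) = -24*(0 - 1*(-5))*(-16) = -24*(0 + 5)*(-16) = -24*5*(-16) = -4*30*(-16) = -120*(-16) = 1920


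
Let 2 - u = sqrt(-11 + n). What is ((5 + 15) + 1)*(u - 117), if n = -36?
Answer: -2415 - 21*I*sqrt(47) ≈ -2415.0 - 143.97*I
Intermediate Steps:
u = 2 - I*sqrt(47) (u = 2 - sqrt(-11 - 36) = 2 - sqrt(-47) = 2 - I*sqrt(47) ≈ 2.0 - 6.8557*I)
((5 + 15) + 1)*(u - 117) = ((5 + 15) + 1)*((2 - I*sqrt(47)) - 117) = (20 + 1)*(-115 - I*sqrt(47)) = 21*(-115 - I*sqrt(47)) = -2415 - 21*I*sqrt(47)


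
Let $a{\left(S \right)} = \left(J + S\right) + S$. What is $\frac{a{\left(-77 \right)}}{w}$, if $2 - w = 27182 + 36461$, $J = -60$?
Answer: $\frac{214}{63641} \approx 0.0033626$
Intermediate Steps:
$a{\left(S \right)} = -60 + 2 S$ ($a{\left(S \right)} = \left(-60 + S\right) + S = -60 + 2 S$)
$w = -63641$ ($w = 2 - \left(27182 + 36461\right) = 2 - 63643 = -63641$)
$\frac{a{\left(-77 \right)}}{w} = \frac{-60 + 2 \left(-77\right)}{-63641} = \left(-60 - 154\right) \left(- \frac{1}{63641}\right) = \left(-214\right) \left(- \frac{1}{63641}\right) = \frac{214}{63641}$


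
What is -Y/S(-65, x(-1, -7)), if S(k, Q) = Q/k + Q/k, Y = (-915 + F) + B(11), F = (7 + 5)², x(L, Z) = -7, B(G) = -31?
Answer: 26065/7 ≈ 3723.6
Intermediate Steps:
F = 144 (F = 12² = 144)
Y = -802 (Y = (-915 + 144) - 31 = -771 - 31 = -802)
S(k, Q) = 2*Q/k
-Y/S(-65, x(-1, -7)) = -(-802)/(2*(-7)/(-65)) = -(-802)/(2*(-7)*(-1/65)) = -(-802)/14/65 = -(-802)*65/14 = -1*(-26065/7) = 26065/7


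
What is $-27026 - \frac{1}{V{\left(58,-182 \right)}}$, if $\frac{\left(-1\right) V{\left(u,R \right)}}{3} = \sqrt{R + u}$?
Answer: $-27026 - \frac{i \sqrt{31}}{186} \approx -27026.0 - 0.029934 i$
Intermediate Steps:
$V{\left(u,R \right)} = - 3 \sqrt{R + u}$
$-27026 - \frac{1}{V{\left(58,-182 \right)}} = -27026 - \frac{1}{\left(-3\right) \sqrt{-182 + 58}} = -27026 - \frac{1}{\left(-3\right) \sqrt{-124}} = -27026 - \frac{1}{\left(-3\right) 2 i \sqrt{31}} = -27026 - \frac{1}{\left(-6\right) i \sqrt{31}} = -27026 - \frac{i \sqrt{31}}{186}$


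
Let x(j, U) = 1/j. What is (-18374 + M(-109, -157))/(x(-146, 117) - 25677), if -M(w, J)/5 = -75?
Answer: 2627854/3748843 ≈ 0.70098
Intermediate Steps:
M(w, J) = 375 (M(w, J) = -5*(-75) = 375)
(-18374 + M(-109, -157))/(x(-146, 117) - 25677) = (-18374 + 375)/(1/(-146) - 25677) = -17999/(-1/146 - 25677) = -17999/(-3748843/146) = -17999*(-146/3748843) = 2627854/3748843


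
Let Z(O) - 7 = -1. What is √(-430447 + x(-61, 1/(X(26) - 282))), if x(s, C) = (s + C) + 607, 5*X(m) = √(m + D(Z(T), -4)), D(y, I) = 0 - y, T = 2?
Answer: √(-1212320830 + 1719604*√5)/(2*√(705 - √5)) ≈ 655.67*I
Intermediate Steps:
Z(O) = 6 (Z(O) = 7 - 1 = 6)
D(y, I) = -y
X(m) = √(-6 + m)/5 (X(m) = √(m - 1*6)/5 = √(m - 6)/5 = √(-6 + m)/5)
x(s, C) = 607 + C + s (x(s, C) = (C + s) + 607 = 607 + C + s)
√(-430447 + x(-61, 1/(X(26) - 282))) = √(-430447 + (607 + 1/(√(-6 + 26)/5 - 282) - 61)) = √(-430447 + (607 + 1/(√20/5 - 282) - 61)) = √(-430447 + (607 + 1/((2*√5)/5 - 282) - 61)) = √(-430447 + (607 + 1/(2*√5/5 - 282) - 61)) = √(-430447 + (607 + 1/(-282 + 2*√5/5) - 61)) = √(-430447 + (546 + 1/(-282 + 2*√5/5))) = √(-429901 + 1/(-282 + 2*√5/5))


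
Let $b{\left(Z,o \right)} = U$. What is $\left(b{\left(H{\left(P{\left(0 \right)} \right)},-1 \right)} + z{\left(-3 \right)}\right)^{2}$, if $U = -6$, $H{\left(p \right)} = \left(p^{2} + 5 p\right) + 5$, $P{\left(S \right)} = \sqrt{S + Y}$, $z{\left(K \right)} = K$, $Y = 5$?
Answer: $81$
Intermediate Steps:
$P{\left(S \right)} = \sqrt{5 + S}$ ($P{\left(S \right)} = \sqrt{S + 5} = \sqrt{5 + S}$)
$H{\left(p \right)} = 5 + p^{2} + 5 p$
$b{\left(Z,o \right)} = -6$
$\left(b{\left(H{\left(P{\left(0 \right)} \right)},-1 \right)} + z{\left(-3 \right)}\right)^{2} = \left(-6 - 3\right)^{2} = \left(-9\right)^{2} = 81$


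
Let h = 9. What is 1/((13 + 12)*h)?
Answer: 1/225 ≈ 0.0044444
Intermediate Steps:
1/((13 + 12)*h) = 1/((13 + 12)*9) = 1/(25*9) = 1/225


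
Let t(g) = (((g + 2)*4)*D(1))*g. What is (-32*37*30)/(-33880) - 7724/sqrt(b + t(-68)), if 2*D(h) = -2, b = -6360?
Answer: 888/847 + 1931*I*sqrt(6078)/3039 ≈ 1.0484 + 49.537*I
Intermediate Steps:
D(h) = -1 (D(h) = (1/2)*(-2) = -1)
t(g) = g*(-8 - 4*g) (t(g) = (((g + 2)*4)*(-1))*g = (((2 + g)*4)*(-1))*g = ((8 + 4*g)*(-1))*g = (-8 - 4*g)*g = g*(-8 - 4*g))
(-32*37*30)/(-33880) - 7724/sqrt(b + t(-68)) = (-32*37*30)/(-33880) - 7724/sqrt(-6360 - 4*(-68)*(2 - 68)) = -1184*30*(-1/33880) - 7724/sqrt(-6360 - 4*(-68)*(-66)) = -35520*(-1/33880) - 7724/sqrt(-6360 - 17952) = 888/847 - 7724*(-I*sqrt(6078)/12156) = 888/847 - (-1931)*I*sqrt(6078)/3039 = 888/847 + 1931*I*sqrt(6078)/3039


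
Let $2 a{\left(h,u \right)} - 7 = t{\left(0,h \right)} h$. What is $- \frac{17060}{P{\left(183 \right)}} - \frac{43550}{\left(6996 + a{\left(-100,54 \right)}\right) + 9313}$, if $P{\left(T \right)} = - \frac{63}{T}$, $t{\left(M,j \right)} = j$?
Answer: $\frac{1774252136}{35805} \approx 49553.0$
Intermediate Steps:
$a{\left(h,u \right)} = \frac{7}{2} + \frac{h^{2}}{2}$ ($a{\left(h,u \right)} = \frac{7}{2} + \frac{h h}{2} = \frac{7}{2} + \frac{h^{2}}{2}$)
$- \frac{17060}{P{\left(183 \right)}} - \frac{43550}{\left(6996 + a{\left(-100,54 \right)}\right) + 9313} = - \frac{17060}{\left(-63\right) \frac{1}{183}} - \frac{43550}{\left(6996 + \left(\frac{7}{2} + \frac{\left(-100\right)^{2}}{2}\right)\right) + 9313} = - \frac{17060}{\left(-63\right) \frac{1}{183}} - \frac{43550}{\left(6996 + \left(\frac{7}{2} + \frac{1}{2} \cdot 10000\right)\right) + 9313} = - \frac{17060}{- \frac{21}{61}} - \frac{43550}{\left(6996 + \left(\frac{7}{2} + 5000\right)\right) + 9313} = \left(-17060\right) \left(- \frac{61}{21}\right) - \frac{43550}{\left(6996 + \frac{10007}{2}\right) + 9313} = \frac{1040660}{21} - \frac{43550}{\frac{23999}{2} + 9313} = \frac{1040660}{21} - \frac{43550}{\frac{42625}{2}} = \frac{1040660}{21} - \frac{3484}{1705} = \frac{1774252136}{35805}$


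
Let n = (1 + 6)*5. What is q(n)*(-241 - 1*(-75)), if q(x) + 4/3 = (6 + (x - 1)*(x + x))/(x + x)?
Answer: -570874/105 ≈ -5436.9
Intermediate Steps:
n = 35 (n = 7*5 = 35)
q(x) = -4/3 + (6 + 2*x*(-1 + x))/(2*x) (q(x) = -4/3 + (6 + (x - 1)*(x + x))/(x + x) = -4/3 + (6 + (-1 + x)*(2*x))/((2*x)) = -4/3 + (6 + 2*x*(-1 + x))*(1/(2*x)) = -4/3 + (6 + 2*x*(-1 + x))/(2*x))
q(n)*(-241 - 1*(-75)) = (-7/3 + 35 + 3/35)*(-241 - 1*(-75)) = (-7/3 + 35 + 3*(1/35))*(-241 + 75) = (-7/3 + 35 + 3/35)*(-166) = (3439/105)*(-166) = -570874/105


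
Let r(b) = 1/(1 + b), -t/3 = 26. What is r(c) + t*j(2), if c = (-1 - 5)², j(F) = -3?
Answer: 8659/37 ≈ 234.03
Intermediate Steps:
t = -78 (t = -3*26 = -78)
c = 36 (c = (-6)² = 36)
r(c) + t*j(2) = 1/(1 + 36) - 78*(-3) = 1/37 + 234 = 8659/37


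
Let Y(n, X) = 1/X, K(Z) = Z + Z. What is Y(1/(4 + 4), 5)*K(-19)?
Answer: -38/5 ≈ -7.6000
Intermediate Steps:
K(Z) = 2*Z
Y(1/(4 + 4), 5)*K(-19) = (2*(-19))/5 = (⅕)*(-38) = -38/5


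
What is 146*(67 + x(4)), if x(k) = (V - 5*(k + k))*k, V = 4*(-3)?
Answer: -20586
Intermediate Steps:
V = -12
x(k) = k*(-12 - 10*k) (x(k) = (-12 - 5*(k + k))*k = (-12 - 10*k)*k = k*(-12 - 10*k))
146*(67 + x(4)) = 146*(67 - 2*4*(6 + 5*4)) = 146*(67 - 2*4*(6 + 20)) = 146*(67 - 2*4*26) = 146*(67 - 208) = 146*(-141) = -20586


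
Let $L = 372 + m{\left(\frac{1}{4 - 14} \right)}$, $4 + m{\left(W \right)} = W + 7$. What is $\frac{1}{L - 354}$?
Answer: $\frac{10}{209} \approx 0.047847$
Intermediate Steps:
$m{\left(W \right)} = 3 + W$ ($m{\left(W \right)} = -4 + \left(W + 7\right) = -4 + \left(7 + W\right) = 3 + W$)
$L = \frac{3749}{10}$ ($L = 372 + \left(3 + \frac{1}{4 - 14}\right) = 372 + \left(3 + \frac{1}{-10}\right) = 372 + \left(3 - \frac{1}{10}\right) = 372 + \frac{29}{10} = \frac{3749}{10} \approx 374.9$)
$\frac{1}{L - 354} = \frac{1}{\frac{3749}{10} - 354} = \frac{1}{\frac{209}{10}} = \frac{10}{209}$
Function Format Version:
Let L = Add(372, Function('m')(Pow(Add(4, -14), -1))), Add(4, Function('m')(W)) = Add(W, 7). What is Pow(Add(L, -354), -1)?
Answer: Rational(10, 209) ≈ 0.047847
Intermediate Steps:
Function('m')(W) = Add(3, W) (Function('m')(W) = Add(-4, Add(W, 7)) = Add(-4, Add(7, W)) = Add(3, W))
L = Rational(3749, 10) (L = Add(372, Add(3, Pow(Add(4, -14), -1))) = Add(372, Add(3, Pow(-10, -1))) = Add(372, Add(3, Rational(-1, 10))) = Add(372, Rational(29, 10)) = Rational(3749, 10) ≈ 374.90)
Pow(Add(L, -354), -1) = Pow(Add(Rational(3749, 10), -354), -1) = Pow(Rational(209, 10), -1) = Rational(10, 209)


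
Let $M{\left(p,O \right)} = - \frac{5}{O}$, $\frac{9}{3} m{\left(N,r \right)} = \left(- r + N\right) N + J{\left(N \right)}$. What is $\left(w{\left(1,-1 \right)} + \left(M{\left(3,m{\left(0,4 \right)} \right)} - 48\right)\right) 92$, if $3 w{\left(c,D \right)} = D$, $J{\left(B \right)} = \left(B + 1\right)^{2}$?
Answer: $- \frac{17480}{3} \approx -5826.7$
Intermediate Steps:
$J{\left(B \right)} = \left(1 + B\right)^{2}$
$w{\left(c,D \right)} = \frac{D}{3}$
$m{\left(N,r \right)} = \frac{\left(1 + N\right)^{2}}{3} + \frac{N \left(N - r\right)}{3}$ ($m{\left(N,r \right)} = \frac{\left(- r + N\right) N + \left(1 + N\right)^{2}}{3} = \frac{\left(N - r\right) N + \left(1 + N\right)^{2}}{3} = \frac{N \left(N - r\right) + \left(1 + N\right)^{2}}{3} = \frac{\left(1 + N\right)^{2} + N \left(N - r\right)}{3} = \frac{\left(1 + N\right)^{2}}{3} + \frac{N \left(N - r\right)}{3}$)
$\left(w{\left(1,-1 \right)} + \left(M{\left(3,m{\left(0,4 \right)} \right)} - 48\right)\right) 92 = \left(\frac{1}{3} \left(-1\right) - \left(48 + \frac{5}{\frac{0^{2}}{3} + \frac{\left(1 + 0\right)^{2}}{3} - 0 \cdot 4}\right)\right) 92 = \left(- \frac{1}{3} - \left(48 + \frac{5}{\frac{1}{3} \cdot 0 + \frac{1^{2}}{3} + 0}\right)\right) 92 = \left(- \frac{1}{3} - \left(48 + \frac{5}{0 + \frac{1}{3} \cdot 1 + 0}\right)\right) 92 = \left(- \frac{1}{3} - \left(48 + \frac{5}{0 + \frac{1}{3} + 0}\right)\right) 92 = \left(- \frac{1}{3} - \left(48 + 5 \frac{1}{\frac{1}{3}}\right)\right) 92 = \left(- \frac{1}{3} - 63\right) 92 = \left(- \frac{190}{3}\right) 92 = - \frac{17480}{3}$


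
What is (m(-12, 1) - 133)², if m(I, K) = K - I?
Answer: 14400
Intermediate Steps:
(m(-12, 1) - 133)² = ((1 - 1*(-12)) - 133)² = ((1 + 12) - 133)² = (13 - 133)² = (-120)² = 14400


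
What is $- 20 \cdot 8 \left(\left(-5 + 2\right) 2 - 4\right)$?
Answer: $1600$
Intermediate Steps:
$- 20 \cdot 8 \left(\left(-5 + 2\right) 2 - 4\right) = - 20 \cdot 8 \left(\left(-3\right) 2 - 4\right) = - 20 \cdot 8 \left(-6 - 4\right) = - 20 \cdot 8 \left(-10\right) = \left(-20\right) \left(-80\right) = 1600$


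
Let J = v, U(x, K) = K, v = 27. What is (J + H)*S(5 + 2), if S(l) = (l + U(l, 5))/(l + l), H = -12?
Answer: 90/7 ≈ 12.857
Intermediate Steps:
J = 27
S(l) = (5 + l)/(2*l) (S(l) = (l + 5)/(l + l) = (5 + l)/((2*l)) = (5 + l)*(1/(2*l)) = (5 + l)/(2*l))
(J + H)*S(5 + 2) = (27 - 12)*((5 + (5 + 2))/(2*(5 + 2))) = 15*((½)*(5 + 7)/7) = 15*((½)*(⅐)*12) = 15*(6/7) = 90/7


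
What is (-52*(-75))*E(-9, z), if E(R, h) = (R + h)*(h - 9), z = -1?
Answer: 390000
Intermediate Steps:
E(R, h) = (-9 + h)*(R + h) (E(R, h) = (R + h)*(-9 + h) = (-9 + h)*(R + h))
(-52*(-75))*E(-9, z) = (-52*(-75))*((-1)² - 9*(-9) - 9*(-1) - 9*(-1)) = 3900*(1 + 81 + 9 + 9) = 3900*100 = 390000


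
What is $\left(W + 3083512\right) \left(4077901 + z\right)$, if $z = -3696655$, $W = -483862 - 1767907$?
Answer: $317098691778$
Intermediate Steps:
$W = -2251769$ ($W = -483862 - 1767907 = -2251769$)
$\left(W + 3083512\right) \left(4077901 + z\right) = \left(-2251769 + 3083512\right) \left(4077901 - 3696655\right) = 831743 \cdot 381246 = 317098691778$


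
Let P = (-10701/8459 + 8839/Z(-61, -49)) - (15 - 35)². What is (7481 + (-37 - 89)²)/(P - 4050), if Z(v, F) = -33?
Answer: -592730589/119756944 ≈ -4.9494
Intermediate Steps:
P = -16980094/25377 (P = (-10701/8459 + 8839/(-33)) - (15 - 35)² = (-10701*1/8459 + 8839*(-1/33)) - 1*(-20)² = (-10701/8459 - 8839/33) - 1*400 = -6829294/25377 - 400 = -16980094/25377 ≈ -669.11)
(7481 + (-37 - 89)²)/(P - 4050) = (7481 + (-37 - 89)²)/(-16980094/25377 - 4050) = (7481 + (-126)²)/(-119756944/25377) = (7481 + 15876)*(-25377/119756944) = 23357*(-25377/119756944) = -592730589/119756944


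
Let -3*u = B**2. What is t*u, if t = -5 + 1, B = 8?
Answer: 256/3 ≈ 85.333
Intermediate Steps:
u = -64/3 (u = -1/3*8**2 = -1/3*64 = -64/3 ≈ -21.333)
t = -4
t*u = -4*(-64/3) = 256/3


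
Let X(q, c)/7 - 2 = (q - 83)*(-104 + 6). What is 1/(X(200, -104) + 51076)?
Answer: -1/29172 ≈ -3.4279e-5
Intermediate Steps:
X(q, c) = 56952 - 686*q (X(q, c) = 14 + 7*((q - 83)*(-104 + 6)) = 14 + 7*((-83 + q)*(-98)) = 14 + 7*(8134 - 98*q) = 14 + (56938 - 686*q) = 56952 - 686*q)
1/(X(200, -104) + 51076) = 1/((56952 - 686*200) + 51076) = 1/((56952 - 137200) + 51076) = 1/(-80248 + 51076) = 1/(-29172) = -1/29172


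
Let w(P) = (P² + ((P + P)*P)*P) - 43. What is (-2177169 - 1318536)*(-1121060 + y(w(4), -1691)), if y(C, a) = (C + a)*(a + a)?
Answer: -14878839105600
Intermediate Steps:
w(P) = -43 + P² + 2*P³ (w(P) = (P² + ((2*P)*P)*P) - 43 = (P² + (2*P²)*P) - 43 = (P² + 2*P³) - 43 = -43 + P² + 2*P³)
y(C, a) = 2*a*(C + a) (y(C, a) = (C + a)*(2*a) = 2*a*(C + a))
(-2177169 - 1318536)*(-1121060 + y(w(4), -1691)) = (-2177169 - 1318536)*(-1121060 + 2*(-1691)*((-43 + 4² + 2*4³) - 1691)) = -3495705*(-1121060 + 2*(-1691)*((-43 + 16 + 2*64) - 1691)) = -3495705*(-1121060 + 2*(-1691)*((-43 + 16 + 128) - 1691)) = -3495705*(-1121060 + 2*(-1691)*(101 - 1691)) = -3495705*(-1121060 + 2*(-1691)*(-1590)) = -3495705*(-1121060 + 5377380) = -3495705*4256320 = -14878839105600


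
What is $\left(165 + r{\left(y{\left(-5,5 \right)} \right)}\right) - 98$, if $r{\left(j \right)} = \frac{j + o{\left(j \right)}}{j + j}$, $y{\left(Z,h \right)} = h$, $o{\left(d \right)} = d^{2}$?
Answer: $70$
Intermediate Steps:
$r{\left(j \right)} = \frac{j + j^{2}}{2 j}$ ($r{\left(j \right)} = \frac{j + j^{2}}{j + j} = \frac{j + j^{2}}{2 j}$)
$\left(165 + r{\left(y{\left(-5,5 \right)} \right)}\right) - 98 = \left(165 + \left(\frac{1}{2} + \frac{1}{2} \cdot 5\right)\right) - 98 = \left(165 + \left(\frac{1}{2} + \frac{5}{2}\right)\right) - 98 = \left(165 + 3\right) - 98 = 168 - 98 = 70$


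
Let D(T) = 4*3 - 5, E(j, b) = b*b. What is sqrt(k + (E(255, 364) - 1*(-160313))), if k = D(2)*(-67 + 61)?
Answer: sqrt(292767) ≈ 541.08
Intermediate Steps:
E(j, b) = b**2
D(T) = 7 (D(T) = 12 - 5 = 7)
k = -42 (k = 7*(-67 + 61) = 7*(-6) = -42)
sqrt(k + (E(255, 364) - 1*(-160313))) = sqrt(-42 + (364**2 - 1*(-160313))) = sqrt(-42 + (132496 + 160313)) = sqrt(-42 + 292809) = sqrt(292767)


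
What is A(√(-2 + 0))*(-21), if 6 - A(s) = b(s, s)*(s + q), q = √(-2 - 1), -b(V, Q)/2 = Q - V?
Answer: -126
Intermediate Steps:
b(V, Q) = -2*Q + 2*V (b(V, Q) = -2*(Q - V) = -2*Q + 2*V)
q = I*√3 (q = √(-3) = I*√3 ≈ 1.732*I)
A(s) = 6 (A(s) = 6 - (-2*s + 2*s)*(s + I*√3) = 6 - 0*(s + I*√3) = 6 - 1*0 = 6 + 0 = 6)
A(√(-2 + 0))*(-21) = 6*(-21) = -126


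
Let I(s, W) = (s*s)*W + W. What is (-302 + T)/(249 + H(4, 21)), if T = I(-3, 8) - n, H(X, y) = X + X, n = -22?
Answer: -200/257 ≈ -0.77821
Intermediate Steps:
I(s, W) = W + W*s² (I(s, W) = s²*W + W = W*s² + W = W + W*s²)
H(X, y) = 2*X
T = 102 (T = 8*(1 + (-3)²) - 1*(-22) = 8*(1 + 9) + 22 = 8*10 + 22 = 80 + 22 = 102)
(-302 + T)/(249 + H(4, 21)) = (-302 + 102)/(249 + 2*4) = -200/(249 + 8) = -200/257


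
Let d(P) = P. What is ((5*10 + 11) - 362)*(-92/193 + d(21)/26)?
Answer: -499961/5018 ≈ -99.634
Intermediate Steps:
((5*10 + 11) - 362)*(-92/193 + d(21)/26) = ((5*10 + 11) - 362)*(-92/193 + 21/26) = ((50 + 11) - 362)*(-92*1/193 + 21*(1/26)) = (61 - 362)*(-92/193 + 21/26) = -301*1661/5018 = -499961/5018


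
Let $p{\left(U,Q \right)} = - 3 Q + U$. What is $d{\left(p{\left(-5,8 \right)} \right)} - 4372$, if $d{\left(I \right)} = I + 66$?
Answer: $-4335$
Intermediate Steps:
$p{\left(U,Q \right)} = U - 3 Q$
$d{\left(I \right)} = 66 + I$
$d{\left(p{\left(-5,8 \right)} \right)} - 4372 = \left(66 - 29\right) - 4372 = 37 - 4372 = -4335$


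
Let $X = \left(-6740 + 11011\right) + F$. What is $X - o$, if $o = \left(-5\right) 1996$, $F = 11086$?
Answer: $25337$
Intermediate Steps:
$X = 15357$ ($X = \left(-6740 + 11011\right) + 11086 = 4271 + 11086 = 15357$)
$o = -9980$
$X - o = 15357 - -9980 = 15357 + 9980 = 25337$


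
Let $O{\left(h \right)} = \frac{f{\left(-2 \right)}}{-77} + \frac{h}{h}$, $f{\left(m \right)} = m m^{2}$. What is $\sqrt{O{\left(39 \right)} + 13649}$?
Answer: $\frac{\sqrt{80931466}}{77} \approx 116.83$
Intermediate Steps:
$f{\left(m \right)} = m^{3}$
$O{\left(h \right)} = \frac{85}{77}$ ($O{\left(h \right)} = \frac{\left(-2\right)^{3}}{-77} + \frac{h}{h} = \left(-8\right) \left(- \frac{1}{77}\right) + 1 = \frac{8}{77} + 1 = \frac{85}{77}$)
$\sqrt{O{\left(39 \right)} + 13649} = \sqrt{\frac{85}{77} + 13649} = \sqrt{\frac{1051058}{77}} = \frac{\sqrt{80931466}}{77}$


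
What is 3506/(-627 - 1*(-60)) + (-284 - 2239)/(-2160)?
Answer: -227497/45360 ≈ -5.0154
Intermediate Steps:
3506/(-627 - 1*(-60)) + (-284 - 2239)/(-2160) = 3506/(-627 + 60) - 2523*(-1/2160) = 3506/(-567) + 841/720 = 3506*(-1/567) + 841/720 = -3506/567 + 841/720 = -227497/45360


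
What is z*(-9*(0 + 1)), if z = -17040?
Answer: 153360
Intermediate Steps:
z*(-9*(0 + 1)) = -(-153360)*(0 + 1) = -(-153360) = -17040*(-9) = 153360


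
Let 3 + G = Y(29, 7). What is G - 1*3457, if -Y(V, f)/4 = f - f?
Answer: -3460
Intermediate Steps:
Y(V, f) = 0 (Y(V, f) = -4*(f - f) = -4*0 = 0)
G = -3 (G = -3 + 0 = -3)
G - 1*3457 = -3 - 1*3457 = -3 - 3457 = -3460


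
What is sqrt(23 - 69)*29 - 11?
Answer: -11 + 29*I*sqrt(46) ≈ -11.0 + 196.69*I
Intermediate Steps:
sqrt(23 - 69)*29 - 11 = sqrt(-46)*29 - 11 = (I*sqrt(46))*29 - 11 = 29*I*sqrt(46) - 11 = -11 + 29*I*sqrt(46)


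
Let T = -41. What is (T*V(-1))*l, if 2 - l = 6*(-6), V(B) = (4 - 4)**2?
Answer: 0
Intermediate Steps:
V(B) = 0 (V(B) = 0**2 = 0)
l = 38 (l = 2 - 6*(-6) = 2 - 1*(-36) = 2 + 36 = 38)
(T*V(-1))*l = -41*0*38 = 0*38 = 0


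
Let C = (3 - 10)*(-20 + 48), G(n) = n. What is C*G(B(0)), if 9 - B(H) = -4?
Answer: -2548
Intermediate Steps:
B(H) = 13 (B(H) = 9 - 1*(-4) = 9 + 4 = 13)
C = -196 (C = -7*28 = -196)
C*G(B(0)) = -196*13 = -2548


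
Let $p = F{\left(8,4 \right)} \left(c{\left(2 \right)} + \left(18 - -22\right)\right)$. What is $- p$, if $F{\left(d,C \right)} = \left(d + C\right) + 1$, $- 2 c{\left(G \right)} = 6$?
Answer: $-481$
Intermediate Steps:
$c{\left(G \right)} = -3$ ($c{\left(G \right)} = \left(- \frac{1}{2}\right) 6 = -3$)
$F{\left(d,C \right)} = 1 + C + d$ ($F{\left(d,C \right)} = \left(C + d\right) + 1 = 1 + C + d$)
$p = 481$ ($p = \left(1 + 4 + 8\right) \left(-3 + \left(18 - -22\right)\right) = 13 \left(-3 + \left(18 + 22\right)\right) = 13 \left(-3 + 40\right) = 13 \cdot 37 = 481$)
$- p = \left(-1\right) 481 = -481$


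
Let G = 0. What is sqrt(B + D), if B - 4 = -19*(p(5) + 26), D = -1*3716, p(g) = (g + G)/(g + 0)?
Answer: 65*I ≈ 65.0*I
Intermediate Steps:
p(g) = 1 (p(g) = (g + 0)/(g + 0) = g/g = 1)
D = -3716
B = -509 (B = 4 - 19*(1 + 26) = 4 - 19*27 = 4 - 513 = -509)
sqrt(B + D) = sqrt(-509 - 3716) = sqrt(-4225) = 65*I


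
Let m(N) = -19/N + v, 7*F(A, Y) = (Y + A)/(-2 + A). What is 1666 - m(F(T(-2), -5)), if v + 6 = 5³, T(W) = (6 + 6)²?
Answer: 233919/139 ≈ 1682.9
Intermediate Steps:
T(W) = 144 (T(W) = 12² = 144)
v = 119 (v = -6 + 5³ = -6 + 125 = 119)
F(A, Y) = (A + Y)/(7*(-2 + A)) (F(A, Y) = ((Y + A)/(-2 + A))/7 = ((A + Y)/(-2 + A))/7 = (A + Y)/(7*(-2 + A)))
m(N) = 119 - 19/N (m(N) = -19/N + 119 = 119 - 19/N)
1666 - m(F(T(-2), -5)) = 1666 - (119 - 19*7*(-2 + 144)/(144 - 5)) = 1666 - (119 - 19/((⅐)*139/142)) = 1666 - (119 - 19/((⅐)*(1/142)*139)) = 1666 - (119 - 19/139/994) = 1666 - (119 - 19*994/139) = 1666 - (119 - 18886/139) = 1666 - 1*(-2345/139) = 1666 + 2345/139 = 233919/139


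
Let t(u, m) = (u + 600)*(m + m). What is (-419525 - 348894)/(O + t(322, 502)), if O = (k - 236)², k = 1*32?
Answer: -768419/967304 ≈ -0.79439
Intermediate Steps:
k = 32
t(u, m) = 2*m*(600 + u) (t(u, m) = (600 + u)*(2*m) = 2*m*(600 + u))
O = 41616 (O = (32 - 236)² = (-204)² = 41616)
(-419525 - 348894)/(O + t(322, 502)) = (-419525 - 348894)/(41616 + 2*502*(600 + 322)) = -768419/(41616 + 2*502*922) = -768419/(41616 + 925688) = -768419/967304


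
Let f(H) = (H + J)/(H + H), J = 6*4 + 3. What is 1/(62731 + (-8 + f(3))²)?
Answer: 1/62740 ≈ 1.5939e-5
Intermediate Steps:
J = 27 (J = 24 + 3 = 27)
f(H) = (27 + H)/(2*H) (f(H) = (H + 27)/(H + H) = (27 + H)/((2*H)) = (27 + H)*(1/(2*H)) = (27 + H)/(2*H))
1/(62731 + (-8 + f(3))²) = 1/(62731 + (-8 + (½)*(27 + 3)/3)²) = 1/(62731 + (-8 + (½)*(⅓)*30)²) = 1/(62731 + (-8 + 5)²) = 1/(62731 + (-3)²) = 1/(62731 + 9) = 1/62740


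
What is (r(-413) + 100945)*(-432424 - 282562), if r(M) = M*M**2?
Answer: 50295012363272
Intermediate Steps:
r(M) = M**3
(r(-413) + 100945)*(-432424 - 282562) = ((-413)**3 + 100945)*(-432424 - 282562) = (-70444997 + 100945)*(-714986) = -70344052*(-714986) = 50295012363272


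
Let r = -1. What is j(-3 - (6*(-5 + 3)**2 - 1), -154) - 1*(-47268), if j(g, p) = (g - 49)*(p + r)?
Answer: 58893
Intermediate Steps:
j(g, p) = (-1 + p)*(-49 + g) (j(g, p) = (g - 49)*(p - 1) = (-49 + g)*(-1 + p) = (-1 + p)*(-49 + g))
j(-3 - (6*(-5 + 3)**2 - 1), -154) - 1*(-47268) = (49 - (-3 - (6*(-5 + 3)**2 - 1)) - 49*(-154) + (-3 - (6*(-5 + 3)**2 - 1))*(-154)) - 1*(-47268) = (49 - (-3 - (6*(-2)**2 - 1)) + 7546 + (-3 - (6*(-2)**2 - 1))*(-154)) + 47268 = (49 - (-3 - (6*4 - 1)) + 7546 + (-3 - (6*4 - 1))*(-154)) + 47268 = (49 - (-3 - (24 - 1)) + 7546 + (-3 - (24 - 1))*(-154)) + 47268 = (49 - (-3 - 1*23) + 7546 + (-3 - 1*23)*(-154)) + 47268 = (49 - (-3 - 23) + 7546 + (-3 - 23)*(-154)) + 47268 = (49 - 1*(-26) + 7546 - 26*(-154)) + 47268 = (49 + 26 + 7546 + 4004) + 47268 = 11625 + 47268 = 58893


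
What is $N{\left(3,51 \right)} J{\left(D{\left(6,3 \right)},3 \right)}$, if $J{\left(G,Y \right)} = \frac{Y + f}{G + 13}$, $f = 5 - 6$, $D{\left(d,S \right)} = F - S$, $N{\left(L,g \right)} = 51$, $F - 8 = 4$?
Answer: $\frac{51}{11} \approx 4.6364$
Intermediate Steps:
$F = 12$ ($F = 8 + 4 = 12$)
$D{\left(d,S \right)} = 12 - S$
$f = -1$ ($f = 5 - 6 = -1$)
$J{\left(G,Y \right)} = \frac{-1 + Y}{13 + G}$ ($J{\left(G,Y \right)} = \frac{Y - 1}{G + 13} = \frac{-1 + Y}{13 + G}$)
$N{\left(3,51 \right)} J{\left(D{\left(6,3 \right)},3 \right)} = 51 \frac{-1 + 3}{13 + \left(12 - 3\right)} = 51 \frac{1}{13 + \left(12 - 3\right)} 2 = 51 \frac{1}{13 + 9} \cdot 2 = 51 \cdot \frac{1}{22} \cdot 2 = 51 \cdot \frac{1}{11} = \frac{51}{11}$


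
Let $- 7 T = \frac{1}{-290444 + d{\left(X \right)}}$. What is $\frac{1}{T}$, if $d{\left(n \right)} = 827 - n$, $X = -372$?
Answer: $2024715$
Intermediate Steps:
$T = \frac{1}{2024715}$ ($T = - \frac{1}{7 \left(-290444 + \left(827 - -372\right)\right)} = - \frac{1}{7 \left(-290444 + \left(827 + 372\right)\right)} = - \frac{1}{7 \left(-290444 + 1199\right)} = - \frac{1}{7 \left(-289245\right)} = \left(- \frac{1}{7}\right) \left(- \frac{1}{289245}\right) = \frac{1}{2024715} \approx 4.939 \cdot 10^{-7}$)
$\frac{1}{T} = \frac{1}{\frac{1}{2024715}} = 2024715$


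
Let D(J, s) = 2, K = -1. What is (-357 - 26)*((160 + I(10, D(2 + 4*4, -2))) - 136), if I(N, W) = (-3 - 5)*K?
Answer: -12256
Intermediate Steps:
I(N, W) = 8 (I(N, W) = (-3 - 5)*(-1) = -8*(-1) = 8)
(-357 - 26)*((160 + I(10, D(2 + 4*4, -2))) - 136) = (-357 - 26)*((160 + 8) - 136) = -383*(168 - 136) = -383*32 = -12256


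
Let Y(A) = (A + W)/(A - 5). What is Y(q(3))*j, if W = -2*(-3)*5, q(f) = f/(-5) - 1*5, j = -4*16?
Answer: 7808/53 ≈ 147.32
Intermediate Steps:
j = -64
q(f) = -5 - f/5 (q(f) = f*(-1/5) - 5 = -f/5 - 5 = -5 - f/5)
W = 30 (W = 6*5 = 30)
Y(A) = (30 + A)/(-5 + A) (Y(A) = (A + 30)/(A - 5) = (30 + A)/(-5 + A))
Y(q(3))*j = ((30 + (-5 - 1/5*3))/(-5 + (-5 - 1/5*3)))*(-64) = ((30 + (-5 - 3/5))/(-5 + (-5 - 3/5)))*(-64) = ((30 - 28/5)/(-5 - 28/5))*(-64) = ((122/5)/(-53/5))*(-64) = -5/53*122/5*(-64) = -122/53*(-64) = 7808/53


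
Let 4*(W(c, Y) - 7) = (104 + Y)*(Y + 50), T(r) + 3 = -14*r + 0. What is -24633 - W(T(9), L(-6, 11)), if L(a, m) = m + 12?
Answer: -107831/4 ≈ -26958.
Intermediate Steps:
T(r) = -3 - 14*r (T(r) = -3 + (-14*r + 0) = -3 - 14*r)
L(a, m) = 12 + m
W(c, Y) = 7 + (50 + Y)*(104 + Y)/4 (W(c, Y) = 7 + ((104 + Y)*(Y + 50))/4 = 7 + ((104 + Y)*(50 + Y))/4 = 7 + ((50 + Y)*(104 + Y))/4 = 7 + (50 + Y)*(104 + Y)/4)
-24633 - W(T(9), L(-6, 11)) = -24633 - (1307 + (12 + 11)²/4 + 77*(12 + 11)/2) = -24633 - (1307 + (¼)*23² + (77/2)*23) = -24633 - (1307 + (¼)*529 + 1771/2) = -24633 - (1307 + 529/4 + 1771/2) = -24633 - 1*9299/4 = -24633 - 9299/4 = -107831/4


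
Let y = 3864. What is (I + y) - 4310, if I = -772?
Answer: -1218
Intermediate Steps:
(I + y) - 4310 = (-772 + 3864) - 4310 = 3092 - 4310 = -1218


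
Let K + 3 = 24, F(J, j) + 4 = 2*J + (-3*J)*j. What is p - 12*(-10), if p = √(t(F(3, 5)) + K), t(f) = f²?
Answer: 120 + √1870 ≈ 163.24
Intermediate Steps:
F(J, j) = -4 + 2*J - 3*J*j (F(J, j) = -4 + (2*J + (-3*J)*j) = -4 + (2*J - 3*J*j) = -4 + 2*J - 3*J*j)
K = 21 (K = -3 + 24 = 21)
p = √1870 (p = √((-4 + 2*3 - 3*3*5)² + 21) = √((-4 + 6 - 45)² + 21) = √((-43)² + 21) = √(1849 + 21) = √1870 ≈ 43.243)
p - 12*(-10) = √1870 - 12*(-10) = √1870 + 120 = 120 + √1870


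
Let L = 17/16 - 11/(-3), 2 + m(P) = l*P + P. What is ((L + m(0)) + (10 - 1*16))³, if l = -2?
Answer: -3869893/110592 ≈ -34.992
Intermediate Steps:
m(P) = -2 - P (m(P) = -2 + (-2*P + P) = -2 - P)
L = 227/48 (L = 17*(1/16) - 11*(-⅓) = 17/16 + 11/3 = 227/48 ≈ 4.7292)
((L + m(0)) + (10 - 1*16))³ = ((227/48 + (-2 - 1*0)) + (10 - 1*16))³ = ((227/48 + (-2 + 0)) + (10 - 16))³ = ((227/48 - 2) - 6)³ = (131/48 - 6)³ = (-157/48)³ = -3869893/110592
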